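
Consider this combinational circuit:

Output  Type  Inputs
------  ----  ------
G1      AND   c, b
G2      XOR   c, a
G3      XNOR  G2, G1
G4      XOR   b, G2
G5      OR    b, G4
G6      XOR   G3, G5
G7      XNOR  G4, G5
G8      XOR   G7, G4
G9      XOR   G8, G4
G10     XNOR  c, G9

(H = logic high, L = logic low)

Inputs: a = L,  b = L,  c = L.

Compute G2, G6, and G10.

G2 = L; G6 = H; G10 = L

G1 = c AND b = L AND L = L
G2 = c XOR a = L XOR L = L
G3 = G2 XNOR G1 = L XNOR L = H
G4 = b XOR G2 = L XOR L = L
G5 = b OR G4 = L OR L = L
G6 = G3 XOR G5 = H XOR L = H
G7 = G4 XNOR G5 = L XNOR L = H
G8 = G7 XOR G4 = H XOR L = H
G9 = G8 XOR G4 = H XOR L = H
G10 = c XNOR G9 = L XNOR H = L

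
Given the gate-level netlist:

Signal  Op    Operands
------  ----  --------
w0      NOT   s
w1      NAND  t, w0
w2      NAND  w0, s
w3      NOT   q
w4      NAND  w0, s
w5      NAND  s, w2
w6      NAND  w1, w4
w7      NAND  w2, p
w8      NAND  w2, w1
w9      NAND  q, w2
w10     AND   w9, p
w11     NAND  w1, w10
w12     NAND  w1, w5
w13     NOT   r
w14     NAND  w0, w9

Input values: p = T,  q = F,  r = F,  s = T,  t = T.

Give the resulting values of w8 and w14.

w8 = F  w14 = T

w0 = NOT s = NOT T = F
w1 = t NAND w0 = T NAND F = T
w2 = w0 NAND s = F NAND T = T
w8 = w2 NAND w1 = T NAND T = F
w9 = q NAND w2 = F NAND T = T
w14 = w0 NAND w9 = F NAND T = T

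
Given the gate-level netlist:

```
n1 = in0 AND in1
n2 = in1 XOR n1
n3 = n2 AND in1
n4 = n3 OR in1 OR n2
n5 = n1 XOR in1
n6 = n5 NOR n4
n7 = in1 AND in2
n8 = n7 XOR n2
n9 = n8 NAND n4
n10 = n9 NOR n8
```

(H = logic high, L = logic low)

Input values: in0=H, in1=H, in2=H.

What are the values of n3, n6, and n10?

n3 = L, n6 = L, n10 = L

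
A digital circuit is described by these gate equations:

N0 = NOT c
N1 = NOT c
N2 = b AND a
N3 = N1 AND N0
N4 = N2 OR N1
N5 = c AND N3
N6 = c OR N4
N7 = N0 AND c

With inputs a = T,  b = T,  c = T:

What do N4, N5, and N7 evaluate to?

N4 = T  N5 = F  N7 = F

N0 = NOT c = NOT T = F
N1 = NOT c = NOT T = F
N2 = b AND a = T AND T = T
N3 = N1 AND N0 = F AND F = F
N4 = N2 OR N1 = T OR F = T
N5 = c AND N3 = T AND F = F
N7 = N0 AND c = F AND T = F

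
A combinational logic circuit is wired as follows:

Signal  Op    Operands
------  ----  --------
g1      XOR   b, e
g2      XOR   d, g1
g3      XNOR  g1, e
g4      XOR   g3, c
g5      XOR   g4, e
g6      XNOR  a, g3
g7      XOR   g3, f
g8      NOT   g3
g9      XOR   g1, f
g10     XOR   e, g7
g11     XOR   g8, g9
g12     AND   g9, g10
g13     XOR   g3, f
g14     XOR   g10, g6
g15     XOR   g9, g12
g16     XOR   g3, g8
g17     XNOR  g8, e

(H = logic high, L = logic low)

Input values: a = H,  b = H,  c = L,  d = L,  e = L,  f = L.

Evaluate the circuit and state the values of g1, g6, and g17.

g1 = H  g6 = L  g17 = L

g1 = b XOR e = H XOR L = H
g3 = g1 XNOR e = H XNOR L = L
g6 = a XNOR g3 = H XNOR L = L
g8 = NOT g3 = NOT L = H
g17 = g8 XNOR e = H XNOR L = L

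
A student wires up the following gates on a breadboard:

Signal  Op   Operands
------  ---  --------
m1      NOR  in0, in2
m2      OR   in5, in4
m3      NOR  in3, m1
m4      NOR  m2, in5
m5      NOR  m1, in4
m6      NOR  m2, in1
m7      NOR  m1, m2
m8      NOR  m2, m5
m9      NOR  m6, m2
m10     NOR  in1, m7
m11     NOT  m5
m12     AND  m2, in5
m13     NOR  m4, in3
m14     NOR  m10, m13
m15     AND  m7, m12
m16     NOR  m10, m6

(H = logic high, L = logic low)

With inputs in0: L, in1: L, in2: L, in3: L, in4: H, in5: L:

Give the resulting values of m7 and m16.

m7 = L, m16 = L

m1 = in0 NOR in2 = L NOR L = H
m2 = in5 OR in4 = L OR H = H
m6 = m2 NOR in1 = H NOR L = L
m7 = m1 NOR m2 = H NOR H = L
m10 = in1 NOR m7 = L NOR L = H
m16 = m10 NOR m6 = H NOR L = L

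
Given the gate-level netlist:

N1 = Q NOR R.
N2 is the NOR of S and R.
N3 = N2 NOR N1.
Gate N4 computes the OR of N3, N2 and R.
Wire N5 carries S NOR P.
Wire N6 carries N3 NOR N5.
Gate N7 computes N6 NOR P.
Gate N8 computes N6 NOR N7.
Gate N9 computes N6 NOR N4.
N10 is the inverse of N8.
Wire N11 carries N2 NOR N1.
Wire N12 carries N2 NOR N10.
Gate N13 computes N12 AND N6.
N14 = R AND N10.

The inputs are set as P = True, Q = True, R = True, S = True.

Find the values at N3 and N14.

N1 = Q NOR R = True NOR True = False
N2 = S NOR R = True NOR True = False
N3 = N2 NOR N1 = False NOR False = True
N5 = S NOR P = True NOR True = False
N6 = N3 NOR N5 = True NOR False = False
N7 = N6 NOR P = False NOR True = False
N8 = N6 NOR N7 = False NOR False = True
N10 = NOT N8 = NOT True = False
N14 = R AND N10 = True AND False = False

N3 = True  N14 = False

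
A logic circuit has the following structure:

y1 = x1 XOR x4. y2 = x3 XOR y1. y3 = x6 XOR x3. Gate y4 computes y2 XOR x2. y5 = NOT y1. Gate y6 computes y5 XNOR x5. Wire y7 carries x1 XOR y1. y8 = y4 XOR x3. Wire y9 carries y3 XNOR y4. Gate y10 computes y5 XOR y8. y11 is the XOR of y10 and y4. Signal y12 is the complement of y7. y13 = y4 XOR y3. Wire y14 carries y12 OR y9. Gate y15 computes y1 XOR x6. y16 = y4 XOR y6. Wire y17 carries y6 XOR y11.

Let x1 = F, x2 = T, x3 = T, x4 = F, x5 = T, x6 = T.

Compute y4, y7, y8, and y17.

y4 = F, y7 = F, y8 = T, y17 = T

y1 = x1 XOR x4 = F XOR F = F
y2 = x3 XOR y1 = T XOR F = T
y4 = y2 XOR x2 = T XOR T = F
y5 = NOT y1 = NOT F = T
y6 = y5 XNOR x5 = T XNOR T = T
y7 = x1 XOR y1 = F XOR F = F
y8 = y4 XOR x3 = F XOR T = T
y10 = y5 XOR y8 = T XOR T = F
y11 = y10 XOR y4 = F XOR F = F
y17 = y6 XOR y11 = T XOR F = T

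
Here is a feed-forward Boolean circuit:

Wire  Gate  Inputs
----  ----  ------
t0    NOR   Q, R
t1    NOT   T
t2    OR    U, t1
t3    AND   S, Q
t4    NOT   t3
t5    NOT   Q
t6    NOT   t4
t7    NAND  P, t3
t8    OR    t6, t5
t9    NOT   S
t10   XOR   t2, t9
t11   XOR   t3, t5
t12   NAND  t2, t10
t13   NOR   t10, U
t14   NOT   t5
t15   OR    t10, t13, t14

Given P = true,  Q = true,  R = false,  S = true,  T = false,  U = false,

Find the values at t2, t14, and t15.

t2 = true, t14 = true, t15 = true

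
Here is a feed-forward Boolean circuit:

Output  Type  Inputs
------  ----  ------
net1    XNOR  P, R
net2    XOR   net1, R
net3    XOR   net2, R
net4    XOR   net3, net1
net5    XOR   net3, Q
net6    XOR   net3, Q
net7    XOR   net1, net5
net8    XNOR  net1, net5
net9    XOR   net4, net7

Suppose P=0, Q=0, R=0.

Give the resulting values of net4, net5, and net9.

net1 = P XNOR R = 0 XNOR 0 = 1
net2 = net1 XOR R = 1 XOR 0 = 1
net3 = net2 XOR R = 1 XOR 0 = 1
net4 = net3 XOR net1 = 1 XOR 1 = 0
net5 = net3 XOR Q = 1 XOR 0 = 1
net7 = net1 XOR net5 = 1 XOR 1 = 0
net9 = net4 XOR net7 = 0 XOR 0 = 0

net4 = 0  net5 = 1  net9 = 0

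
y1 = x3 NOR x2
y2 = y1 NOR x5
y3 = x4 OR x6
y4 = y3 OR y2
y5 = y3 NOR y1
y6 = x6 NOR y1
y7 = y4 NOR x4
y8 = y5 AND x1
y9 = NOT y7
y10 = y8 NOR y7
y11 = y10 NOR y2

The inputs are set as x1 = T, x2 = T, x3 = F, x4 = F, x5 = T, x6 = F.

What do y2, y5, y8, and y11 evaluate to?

y2 = F; y5 = T; y8 = T; y11 = T

y1 = x3 NOR x2 = F NOR T = F
y2 = y1 NOR x5 = F NOR T = F
y3 = x4 OR x6 = F OR F = F
y4 = y3 OR y2 = F OR F = F
y5 = y3 NOR y1 = F NOR F = T
y7 = y4 NOR x4 = F NOR F = T
y8 = y5 AND x1 = T AND T = T
y10 = y8 NOR y7 = T NOR T = F
y11 = y10 NOR y2 = F NOR F = T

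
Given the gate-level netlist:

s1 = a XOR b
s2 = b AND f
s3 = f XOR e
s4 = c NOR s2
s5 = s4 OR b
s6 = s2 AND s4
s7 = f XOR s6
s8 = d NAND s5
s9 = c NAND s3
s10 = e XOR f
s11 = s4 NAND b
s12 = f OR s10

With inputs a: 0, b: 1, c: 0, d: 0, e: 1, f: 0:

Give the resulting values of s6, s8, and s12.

s6 = 0; s8 = 1; s12 = 1

s2 = b AND f = 1 AND 0 = 0
s4 = c NOR s2 = 0 NOR 0 = 1
s5 = s4 OR b = 1 OR 1 = 1
s6 = s2 AND s4 = 0 AND 1 = 0
s8 = d NAND s5 = 0 NAND 1 = 1
s10 = e XOR f = 1 XOR 0 = 1
s12 = f OR s10 = 0 OR 1 = 1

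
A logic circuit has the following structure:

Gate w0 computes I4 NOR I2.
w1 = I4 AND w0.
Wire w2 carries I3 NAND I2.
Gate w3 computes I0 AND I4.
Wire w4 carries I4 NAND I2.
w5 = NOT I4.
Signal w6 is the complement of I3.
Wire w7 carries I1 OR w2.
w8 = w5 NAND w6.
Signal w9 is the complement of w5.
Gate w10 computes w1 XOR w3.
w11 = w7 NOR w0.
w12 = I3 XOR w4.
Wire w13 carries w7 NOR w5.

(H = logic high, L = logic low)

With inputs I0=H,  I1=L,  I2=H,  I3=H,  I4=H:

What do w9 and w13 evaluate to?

w9 = H, w13 = H

w2 = I3 NAND I2 = H NAND H = L
w5 = NOT I4 = NOT H = L
w7 = I1 OR w2 = L OR L = L
w9 = NOT w5 = NOT L = H
w13 = w7 NOR w5 = L NOR L = H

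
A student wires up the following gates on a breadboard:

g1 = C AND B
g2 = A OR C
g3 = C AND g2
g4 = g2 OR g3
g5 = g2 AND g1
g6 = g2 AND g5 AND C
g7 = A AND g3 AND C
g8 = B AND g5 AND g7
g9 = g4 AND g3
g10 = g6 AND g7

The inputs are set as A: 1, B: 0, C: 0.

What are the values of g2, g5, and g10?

g1 = C AND B = 0 AND 0 = 0
g2 = A OR C = 1 OR 0 = 1
g3 = C AND g2 = 0 AND 1 = 0
g5 = g2 AND g1 = 1 AND 0 = 0
g6 = g2 AND g5 AND C = 1 AND 0 AND 0 = 0
g7 = A AND g3 AND C = 1 AND 0 AND 0 = 0
g10 = g6 AND g7 = 0 AND 0 = 0

g2 = 1, g5 = 0, g10 = 0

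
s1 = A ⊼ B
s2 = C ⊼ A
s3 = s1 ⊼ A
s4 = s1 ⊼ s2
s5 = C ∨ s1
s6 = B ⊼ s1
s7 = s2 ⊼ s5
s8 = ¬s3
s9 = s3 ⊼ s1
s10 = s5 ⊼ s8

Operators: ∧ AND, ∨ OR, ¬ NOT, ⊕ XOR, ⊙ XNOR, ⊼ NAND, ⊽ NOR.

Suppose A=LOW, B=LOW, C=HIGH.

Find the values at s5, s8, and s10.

s5 = HIGH, s8 = LOW, s10 = HIGH

s1 = A NAND B = LOW NAND LOW = HIGH
s3 = s1 NAND A = HIGH NAND LOW = HIGH
s5 = C OR s1 = HIGH OR HIGH = HIGH
s8 = NOT s3 = NOT HIGH = LOW
s10 = s5 NAND s8 = HIGH NAND LOW = HIGH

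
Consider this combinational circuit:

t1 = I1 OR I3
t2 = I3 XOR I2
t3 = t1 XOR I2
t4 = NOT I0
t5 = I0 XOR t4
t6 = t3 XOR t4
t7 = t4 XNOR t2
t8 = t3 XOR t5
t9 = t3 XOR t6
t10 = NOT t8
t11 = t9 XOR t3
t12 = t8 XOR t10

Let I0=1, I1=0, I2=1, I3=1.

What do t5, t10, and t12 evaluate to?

t5 = 1, t10 = 0, t12 = 1

t1 = I1 OR I3 = 0 OR 1 = 1
t3 = t1 XOR I2 = 1 XOR 1 = 0
t4 = NOT I0 = NOT 1 = 0
t5 = I0 XOR t4 = 1 XOR 0 = 1
t8 = t3 XOR t5 = 0 XOR 1 = 1
t10 = NOT t8 = NOT 1 = 0
t12 = t8 XOR t10 = 1 XOR 0 = 1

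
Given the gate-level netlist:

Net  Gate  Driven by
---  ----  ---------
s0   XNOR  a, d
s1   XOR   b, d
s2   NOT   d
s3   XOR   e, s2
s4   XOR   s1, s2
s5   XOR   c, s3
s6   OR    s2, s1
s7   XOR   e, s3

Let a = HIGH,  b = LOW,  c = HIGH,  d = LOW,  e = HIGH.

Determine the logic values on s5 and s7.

s2 = NOT d = NOT LOW = HIGH
s3 = e XOR s2 = HIGH XOR HIGH = LOW
s5 = c XOR s3 = HIGH XOR LOW = HIGH
s7 = e XOR s3 = HIGH XOR LOW = HIGH

s5 = HIGH, s7 = HIGH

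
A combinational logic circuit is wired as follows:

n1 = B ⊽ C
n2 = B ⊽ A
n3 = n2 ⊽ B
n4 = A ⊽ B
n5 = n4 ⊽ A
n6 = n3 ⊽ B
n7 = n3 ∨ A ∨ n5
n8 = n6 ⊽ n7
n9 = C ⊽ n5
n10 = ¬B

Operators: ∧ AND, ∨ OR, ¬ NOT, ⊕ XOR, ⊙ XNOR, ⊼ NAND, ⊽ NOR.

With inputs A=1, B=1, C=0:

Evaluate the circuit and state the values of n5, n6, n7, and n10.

n2 = B NOR A = 1 NOR 1 = 0
n3 = n2 NOR B = 0 NOR 1 = 0
n4 = A NOR B = 1 NOR 1 = 0
n5 = n4 NOR A = 0 NOR 1 = 0
n6 = n3 NOR B = 0 NOR 1 = 0
n7 = n3 OR A OR n5 = 0 OR 1 OR 0 = 1
n10 = NOT B = NOT 1 = 0

n5 = 0; n6 = 0; n7 = 1; n10 = 0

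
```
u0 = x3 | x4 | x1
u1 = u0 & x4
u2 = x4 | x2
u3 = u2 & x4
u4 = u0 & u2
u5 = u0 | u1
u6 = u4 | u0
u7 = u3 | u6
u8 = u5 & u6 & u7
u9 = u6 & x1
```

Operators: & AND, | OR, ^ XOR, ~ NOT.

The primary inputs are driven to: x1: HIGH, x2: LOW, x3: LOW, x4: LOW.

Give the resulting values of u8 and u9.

u8 = HIGH, u9 = HIGH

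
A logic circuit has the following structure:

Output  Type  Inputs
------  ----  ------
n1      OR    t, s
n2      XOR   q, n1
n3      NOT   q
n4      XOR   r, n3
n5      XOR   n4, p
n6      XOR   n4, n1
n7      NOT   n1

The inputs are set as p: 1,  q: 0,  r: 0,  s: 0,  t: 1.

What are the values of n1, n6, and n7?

n1 = 1  n6 = 0  n7 = 0

n1 = t OR s = 1 OR 0 = 1
n3 = NOT q = NOT 0 = 1
n4 = r XOR n3 = 0 XOR 1 = 1
n6 = n4 XOR n1 = 1 XOR 1 = 0
n7 = NOT n1 = NOT 1 = 0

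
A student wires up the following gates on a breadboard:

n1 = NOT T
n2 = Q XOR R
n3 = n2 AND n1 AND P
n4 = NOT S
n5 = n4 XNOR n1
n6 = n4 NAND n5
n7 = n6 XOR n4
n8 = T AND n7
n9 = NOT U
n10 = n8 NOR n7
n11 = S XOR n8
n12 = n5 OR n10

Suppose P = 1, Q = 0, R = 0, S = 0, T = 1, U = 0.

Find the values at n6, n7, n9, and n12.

n6 = 1, n7 = 0, n9 = 1, n12 = 1

n1 = NOT T = NOT 1 = 0
n4 = NOT S = NOT 0 = 1
n5 = n4 XNOR n1 = 1 XNOR 0 = 0
n6 = n4 NAND n5 = 1 NAND 0 = 1
n7 = n6 XOR n4 = 1 XOR 1 = 0
n8 = T AND n7 = 1 AND 0 = 0
n9 = NOT U = NOT 0 = 1
n10 = n8 NOR n7 = 0 NOR 0 = 1
n12 = n5 OR n10 = 0 OR 1 = 1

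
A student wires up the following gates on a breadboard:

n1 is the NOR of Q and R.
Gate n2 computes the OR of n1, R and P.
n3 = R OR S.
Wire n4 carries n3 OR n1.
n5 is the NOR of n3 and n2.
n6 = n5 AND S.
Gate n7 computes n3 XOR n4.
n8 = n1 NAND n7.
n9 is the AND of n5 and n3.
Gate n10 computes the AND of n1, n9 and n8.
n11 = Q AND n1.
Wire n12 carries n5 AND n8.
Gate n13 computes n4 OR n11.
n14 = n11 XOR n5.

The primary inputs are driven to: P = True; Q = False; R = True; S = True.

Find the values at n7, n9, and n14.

n1 = Q NOR R = False NOR True = False
n2 = n1 OR R OR P = False OR True OR True = True
n3 = R OR S = True OR True = True
n4 = n3 OR n1 = True OR False = True
n5 = n3 NOR n2 = True NOR True = False
n7 = n3 XOR n4 = True XOR True = False
n9 = n5 AND n3 = False AND True = False
n11 = Q AND n1 = False AND False = False
n14 = n11 XOR n5 = False XOR False = False

n7 = False  n9 = False  n14 = False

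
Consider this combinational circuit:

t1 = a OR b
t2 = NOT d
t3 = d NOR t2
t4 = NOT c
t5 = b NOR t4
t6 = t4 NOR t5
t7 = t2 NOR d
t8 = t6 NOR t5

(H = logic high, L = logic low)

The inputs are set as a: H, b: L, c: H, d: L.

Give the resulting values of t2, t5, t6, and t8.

t2 = NOT d = NOT L = H
t4 = NOT c = NOT H = L
t5 = b NOR t4 = L NOR L = H
t6 = t4 NOR t5 = L NOR H = L
t8 = t6 NOR t5 = L NOR H = L

t2 = H, t5 = H, t6 = L, t8 = L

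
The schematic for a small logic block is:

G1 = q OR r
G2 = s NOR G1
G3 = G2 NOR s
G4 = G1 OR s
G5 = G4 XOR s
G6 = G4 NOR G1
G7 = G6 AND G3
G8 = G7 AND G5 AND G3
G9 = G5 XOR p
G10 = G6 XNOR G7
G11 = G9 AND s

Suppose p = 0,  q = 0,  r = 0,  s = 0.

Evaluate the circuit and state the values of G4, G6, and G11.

G4 = 0; G6 = 1; G11 = 0

G1 = q OR r = 0 OR 0 = 0
G4 = G1 OR s = 0 OR 0 = 0
G5 = G4 XOR s = 0 XOR 0 = 0
G6 = G4 NOR G1 = 0 NOR 0 = 1
G9 = G5 XOR p = 0 XOR 0 = 0
G11 = G9 AND s = 0 AND 0 = 0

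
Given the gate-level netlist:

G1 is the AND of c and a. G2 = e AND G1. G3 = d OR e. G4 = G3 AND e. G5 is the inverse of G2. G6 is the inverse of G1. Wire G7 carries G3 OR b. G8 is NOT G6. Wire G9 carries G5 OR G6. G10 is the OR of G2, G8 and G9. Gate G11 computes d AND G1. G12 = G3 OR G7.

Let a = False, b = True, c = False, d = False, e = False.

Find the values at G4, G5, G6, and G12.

G1 = c AND a = False AND False = False
G2 = e AND G1 = False AND False = False
G3 = d OR e = False OR False = False
G4 = G3 AND e = False AND False = False
G5 = NOT G2 = NOT False = True
G6 = NOT G1 = NOT False = True
G7 = G3 OR b = False OR True = True
G12 = G3 OR G7 = False OR True = True

G4 = False; G5 = True; G6 = True; G12 = True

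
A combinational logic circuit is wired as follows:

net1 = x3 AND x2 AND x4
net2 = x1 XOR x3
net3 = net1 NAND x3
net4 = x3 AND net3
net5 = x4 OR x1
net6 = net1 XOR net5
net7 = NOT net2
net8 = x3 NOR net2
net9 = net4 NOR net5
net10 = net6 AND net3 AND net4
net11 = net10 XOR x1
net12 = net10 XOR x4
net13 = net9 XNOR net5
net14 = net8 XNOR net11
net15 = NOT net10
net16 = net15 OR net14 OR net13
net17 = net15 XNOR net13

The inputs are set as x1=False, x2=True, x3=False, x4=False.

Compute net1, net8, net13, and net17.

net1 = False, net8 = True, net13 = False, net17 = False

net1 = x3 AND x2 AND x4 = False AND True AND False = False
net2 = x1 XOR x3 = False XOR False = False
net3 = net1 NAND x3 = False NAND False = True
net4 = x3 AND net3 = False AND True = False
net5 = x4 OR x1 = False OR False = False
net6 = net1 XOR net5 = False XOR False = False
net8 = x3 NOR net2 = False NOR False = True
net9 = net4 NOR net5 = False NOR False = True
net10 = net6 AND net3 AND net4 = False AND True AND False = False
net13 = net9 XNOR net5 = True XNOR False = False
net15 = NOT net10 = NOT False = True
net17 = net15 XNOR net13 = True XNOR False = False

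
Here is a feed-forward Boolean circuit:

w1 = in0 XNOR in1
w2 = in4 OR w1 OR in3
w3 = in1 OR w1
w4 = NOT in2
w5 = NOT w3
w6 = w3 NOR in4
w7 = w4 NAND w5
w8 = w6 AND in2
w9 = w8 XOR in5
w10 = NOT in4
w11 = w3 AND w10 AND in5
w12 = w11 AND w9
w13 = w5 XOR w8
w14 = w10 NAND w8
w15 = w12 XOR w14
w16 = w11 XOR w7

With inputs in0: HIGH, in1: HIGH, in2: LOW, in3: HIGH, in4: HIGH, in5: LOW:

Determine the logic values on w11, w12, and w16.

w1 = in0 XNOR in1 = HIGH XNOR HIGH = HIGH
w3 = in1 OR w1 = HIGH OR HIGH = HIGH
w4 = NOT in2 = NOT LOW = HIGH
w5 = NOT w3 = NOT HIGH = LOW
w6 = w3 NOR in4 = HIGH NOR HIGH = LOW
w7 = w4 NAND w5 = HIGH NAND LOW = HIGH
w8 = w6 AND in2 = LOW AND LOW = LOW
w9 = w8 XOR in5 = LOW XOR LOW = LOW
w10 = NOT in4 = NOT HIGH = LOW
w11 = w3 AND w10 AND in5 = HIGH AND LOW AND LOW = LOW
w12 = w11 AND w9 = LOW AND LOW = LOW
w16 = w11 XOR w7 = LOW XOR HIGH = HIGH

w11 = LOW  w12 = LOW  w16 = HIGH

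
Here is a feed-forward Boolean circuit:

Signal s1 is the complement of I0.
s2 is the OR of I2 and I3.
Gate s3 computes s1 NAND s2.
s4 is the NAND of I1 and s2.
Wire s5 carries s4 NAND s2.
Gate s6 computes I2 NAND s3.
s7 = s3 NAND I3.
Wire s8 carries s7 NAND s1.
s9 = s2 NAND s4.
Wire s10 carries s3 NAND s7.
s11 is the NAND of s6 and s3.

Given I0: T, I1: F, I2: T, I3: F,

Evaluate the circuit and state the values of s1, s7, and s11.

s1 = F; s7 = T; s11 = T

s1 = NOT I0 = NOT T = F
s2 = I2 OR I3 = T OR F = T
s3 = s1 NAND s2 = F NAND T = T
s6 = I2 NAND s3 = T NAND T = F
s7 = s3 NAND I3 = T NAND F = T
s11 = s6 NAND s3 = F NAND T = T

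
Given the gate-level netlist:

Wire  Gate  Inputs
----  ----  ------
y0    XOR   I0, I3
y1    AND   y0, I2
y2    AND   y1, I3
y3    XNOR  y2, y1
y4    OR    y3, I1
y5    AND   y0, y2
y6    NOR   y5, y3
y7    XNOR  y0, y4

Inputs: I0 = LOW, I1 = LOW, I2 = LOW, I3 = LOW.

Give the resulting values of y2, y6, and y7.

y0 = I0 XOR I3 = LOW XOR LOW = LOW
y1 = y0 AND I2 = LOW AND LOW = LOW
y2 = y1 AND I3 = LOW AND LOW = LOW
y3 = y2 XNOR y1 = LOW XNOR LOW = HIGH
y4 = y3 OR I1 = HIGH OR LOW = HIGH
y5 = y0 AND y2 = LOW AND LOW = LOW
y6 = y5 NOR y3 = LOW NOR HIGH = LOW
y7 = y0 XNOR y4 = LOW XNOR HIGH = LOW

y2 = LOW  y6 = LOW  y7 = LOW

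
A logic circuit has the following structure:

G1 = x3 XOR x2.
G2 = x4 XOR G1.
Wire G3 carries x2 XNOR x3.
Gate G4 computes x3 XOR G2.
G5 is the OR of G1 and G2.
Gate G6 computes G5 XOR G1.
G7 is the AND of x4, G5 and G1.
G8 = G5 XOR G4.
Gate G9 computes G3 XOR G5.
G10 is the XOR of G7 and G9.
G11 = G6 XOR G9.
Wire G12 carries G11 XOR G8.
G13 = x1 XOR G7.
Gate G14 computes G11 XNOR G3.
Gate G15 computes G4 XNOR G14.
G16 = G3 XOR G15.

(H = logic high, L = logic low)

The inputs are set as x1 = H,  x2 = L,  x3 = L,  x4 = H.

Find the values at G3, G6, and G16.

G3 = H, G6 = H, G16 = L

G1 = x3 XOR x2 = L XOR L = L
G2 = x4 XOR G1 = H XOR L = H
G3 = x2 XNOR x3 = L XNOR L = H
G4 = x3 XOR G2 = L XOR H = H
G5 = G1 OR G2 = L OR H = H
G6 = G5 XOR G1 = H XOR L = H
G9 = G3 XOR G5 = H XOR H = L
G11 = G6 XOR G9 = H XOR L = H
G14 = G11 XNOR G3 = H XNOR H = H
G15 = G4 XNOR G14 = H XNOR H = H
G16 = G3 XOR G15 = H XOR H = L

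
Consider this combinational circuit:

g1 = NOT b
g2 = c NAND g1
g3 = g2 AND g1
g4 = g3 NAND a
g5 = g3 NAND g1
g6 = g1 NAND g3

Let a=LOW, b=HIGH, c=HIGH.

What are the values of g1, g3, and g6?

g1 = LOW; g3 = LOW; g6 = HIGH

g1 = NOT b = NOT HIGH = LOW
g2 = c NAND g1 = HIGH NAND LOW = HIGH
g3 = g2 AND g1 = HIGH AND LOW = LOW
g6 = g1 NAND g3 = LOW NAND LOW = HIGH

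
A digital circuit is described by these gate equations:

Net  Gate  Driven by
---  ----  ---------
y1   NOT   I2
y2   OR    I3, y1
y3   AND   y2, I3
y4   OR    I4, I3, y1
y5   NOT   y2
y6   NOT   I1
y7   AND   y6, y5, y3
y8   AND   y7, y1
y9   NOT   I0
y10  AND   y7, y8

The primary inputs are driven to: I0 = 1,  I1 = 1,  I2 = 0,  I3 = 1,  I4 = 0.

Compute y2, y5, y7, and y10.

y1 = NOT I2 = NOT 0 = 1
y2 = I3 OR y1 = 1 OR 1 = 1
y3 = y2 AND I3 = 1 AND 1 = 1
y5 = NOT y2 = NOT 1 = 0
y6 = NOT I1 = NOT 1 = 0
y7 = y6 AND y5 AND y3 = 0 AND 0 AND 1 = 0
y8 = y7 AND y1 = 0 AND 1 = 0
y10 = y7 AND y8 = 0 AND 0 = 0

y2 = 1  y5 = 0  y7 = 0  y10 = 0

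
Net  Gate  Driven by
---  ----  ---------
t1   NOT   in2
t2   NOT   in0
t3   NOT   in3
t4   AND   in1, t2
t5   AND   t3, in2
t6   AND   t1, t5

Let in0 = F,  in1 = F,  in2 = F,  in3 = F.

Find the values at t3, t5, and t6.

t3 = T, t5 = F, t6 = F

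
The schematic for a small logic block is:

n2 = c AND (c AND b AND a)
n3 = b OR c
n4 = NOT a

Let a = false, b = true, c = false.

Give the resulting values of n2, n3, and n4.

n2 = false  n3 = true  n4 = true

n2 = false AND (false AND true AND false) = false
n3 = true OR false = true
n4 = NOT false = true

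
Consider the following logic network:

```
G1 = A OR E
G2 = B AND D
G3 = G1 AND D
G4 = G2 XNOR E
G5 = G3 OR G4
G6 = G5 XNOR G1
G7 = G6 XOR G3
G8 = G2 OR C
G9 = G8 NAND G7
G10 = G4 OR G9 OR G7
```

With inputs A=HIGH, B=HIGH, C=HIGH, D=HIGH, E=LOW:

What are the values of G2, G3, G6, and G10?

G2 = HIGH  G3 = HIGH  G6 = HIGH  G10 = HIGH

G1 = A OR E = HIGH OR LOW = HIGH
G2 = B AND D = HIGH AND HIGH = HIGH
G3 = G1 AND D = HIGH AND HIGH = HIGH
G4 = G2 XNOR E = HIGH XNOR LOW = LOW
G5 = G3 OR G4 = HIGH OR LOW = HIGH
G6 = G5 XNOR G1 = HIGH XNOR HIGH = HIGH
G7 = G6 XOR G3 = HIGH XOR HIGH = LOW
G8 = G2 OR C = HIGH OR HIGH = HIGH
G9 = G8 NAND G7 = HIGH NAND LOW = HIGH
G10 = G4 OR G9 OR G7 = LOW OR HIGH OR LOW = HIGH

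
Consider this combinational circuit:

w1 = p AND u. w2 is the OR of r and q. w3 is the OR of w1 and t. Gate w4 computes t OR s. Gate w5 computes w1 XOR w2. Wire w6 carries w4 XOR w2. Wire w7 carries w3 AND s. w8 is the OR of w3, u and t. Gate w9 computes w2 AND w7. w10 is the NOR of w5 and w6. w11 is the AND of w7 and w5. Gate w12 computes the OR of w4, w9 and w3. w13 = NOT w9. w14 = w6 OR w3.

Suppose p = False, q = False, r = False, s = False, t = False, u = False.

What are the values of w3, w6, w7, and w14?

w1 = p AND u = False AND False = False
w2 = r OR q = False OR False = False
w3 = w1 OR t = False OR False = False
w4 = t OR s = False OR False = False
w6 = w4 XOR w2 = False XOR False = False
w7 = w3 AND s = False AND False = False
w14 = w6 OR w3 = False OR False = False

w3 = False; w6 = False; w7 = False; w14 = False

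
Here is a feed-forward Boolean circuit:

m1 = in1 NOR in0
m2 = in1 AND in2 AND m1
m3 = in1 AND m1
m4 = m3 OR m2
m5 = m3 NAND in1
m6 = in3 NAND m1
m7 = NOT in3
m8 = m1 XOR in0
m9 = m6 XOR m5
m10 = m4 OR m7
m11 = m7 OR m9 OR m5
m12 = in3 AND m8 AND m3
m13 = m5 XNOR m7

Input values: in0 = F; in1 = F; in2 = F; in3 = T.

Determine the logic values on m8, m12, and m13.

m8 = T  m12 = F  m13 = F

m1 = in1 NOR in0 = F NOR F = T
m3 = in1 AND m1 = F AND T = F
m5 = m3 NAND in1 = F NAND F = T
m7 = NOT in3 = NOT T = F
m8 = m1 XOR in0 = T XOR F = T
m12 = in3 AND m8 AND m3 = T AND T AND F = F
m13 = m5 XNOR m7 = T XNOR F = F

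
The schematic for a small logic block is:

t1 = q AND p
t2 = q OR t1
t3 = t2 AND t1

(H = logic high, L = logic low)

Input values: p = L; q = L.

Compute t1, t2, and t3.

t1 = q AND p = L AND L = L
t2 = q OR t1 = L OR L = L
t3 = t2 AND t1 = L AND L = L

t1 = L, t2 = L, t3 = L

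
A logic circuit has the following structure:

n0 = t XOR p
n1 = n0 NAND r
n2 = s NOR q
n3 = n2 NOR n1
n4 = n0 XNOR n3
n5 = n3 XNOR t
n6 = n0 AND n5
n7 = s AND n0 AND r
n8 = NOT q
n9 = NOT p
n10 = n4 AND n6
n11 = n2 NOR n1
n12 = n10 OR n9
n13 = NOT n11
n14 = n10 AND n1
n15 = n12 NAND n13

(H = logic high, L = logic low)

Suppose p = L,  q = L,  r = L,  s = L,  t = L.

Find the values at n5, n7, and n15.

n5 = H, n7 = L, n15 = L

n0 = t XOR p = L XOR L = L
n1 = n0 NAND r = L NAND L = H
n2 = s NOR q = L NOR L = H
n3 = n2 NOR n1 = H NOR H = L
n4 = n0 XNOR n3 = L XNOR L = H
n5 = n3 XNOR t = L XNOR L = H
n6 = n0 AND n5 = L AND H = L
n7 = s AND n0 AND r = L AND L AND L = L
n9 = NOT p = NOT L = H
n10 = n4 AND n6 = H AND L = L
n11 = n2 NOR n1 = H NOR H = L
n12 = n10 OR n9 = L OR H = H
n13 = NOT n11 = NOT L = H
n15 = n12 NAND n13 = H NAND H = L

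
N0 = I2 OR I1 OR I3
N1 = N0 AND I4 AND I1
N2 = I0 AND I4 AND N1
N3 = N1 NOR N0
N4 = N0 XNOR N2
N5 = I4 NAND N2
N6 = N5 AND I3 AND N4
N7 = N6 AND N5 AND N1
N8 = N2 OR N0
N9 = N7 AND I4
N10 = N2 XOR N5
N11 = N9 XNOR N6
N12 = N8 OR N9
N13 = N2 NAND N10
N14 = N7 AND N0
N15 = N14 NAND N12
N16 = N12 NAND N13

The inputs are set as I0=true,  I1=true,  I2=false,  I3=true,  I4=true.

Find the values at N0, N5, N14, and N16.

N0 = true  N5 = false  N14 = false  N16 = true

N0 = I2 OR I1 OR I3 = false OR true OR true = true
N1 = N0 AND I4 AND I1 = true AND true AND true = true
N2 = I0 AND I4 AND N1 = true AND true AND true = true
N4 = N0 XNOR N2 = true XNOR true = true
N5 = I4 NAND N2 = true NAND true = false
N6 = N5 AND I3 AND N4 = false AND true AND true = false
N7 = N6 AND N5 AND N1 = false AND false AND true = false
N8 = N2 OR N0 = true OR true = true
N9 = N7 AND I4 = false AND true = false
N10 = N2 XOR N5 = true XOR false = true
N12 = N8 OR N9 = true OR false = true
N13 = N2 NAND N10 = true NAND true = false
N14 = N7 AND N0 = false AND true = false
N16 = N12 NAND N13 = true NAND false = true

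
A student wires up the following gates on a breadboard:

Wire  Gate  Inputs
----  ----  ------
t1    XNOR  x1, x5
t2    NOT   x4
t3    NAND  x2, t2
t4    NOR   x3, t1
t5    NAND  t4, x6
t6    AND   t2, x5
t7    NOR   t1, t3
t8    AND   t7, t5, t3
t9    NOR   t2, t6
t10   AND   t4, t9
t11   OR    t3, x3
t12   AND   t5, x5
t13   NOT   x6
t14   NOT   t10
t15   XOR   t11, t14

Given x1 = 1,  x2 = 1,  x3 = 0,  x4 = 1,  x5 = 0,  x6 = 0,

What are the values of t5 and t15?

t1 = x1 XNOR x5 = 1 XNOR 0 = 0
t2 = NOT x4 = NOT 1 = 0
t3 = x2 NAND t2 = 1 NAND 0 = 1
t4 = x3 NOR t1 = 0 NOR 0 = 1
t5 = t4 NAND x6 = 1 NAND 0 = 1
t6 = t2 AND x5 = 0 AND 0 = 0
t9 = t2 NOR t6 = 0 NOR 0 = 1
t10 = t4 AND t9 = 1 AND 1 = 1
t11 = t3 OR x3 = 1 OR 0 = 1
t14 = NOT t10 = NOT 1 = 0
t15 = t11 XOR t14 = 1 XOR 0 = 1

t5 = 1, t15 = 1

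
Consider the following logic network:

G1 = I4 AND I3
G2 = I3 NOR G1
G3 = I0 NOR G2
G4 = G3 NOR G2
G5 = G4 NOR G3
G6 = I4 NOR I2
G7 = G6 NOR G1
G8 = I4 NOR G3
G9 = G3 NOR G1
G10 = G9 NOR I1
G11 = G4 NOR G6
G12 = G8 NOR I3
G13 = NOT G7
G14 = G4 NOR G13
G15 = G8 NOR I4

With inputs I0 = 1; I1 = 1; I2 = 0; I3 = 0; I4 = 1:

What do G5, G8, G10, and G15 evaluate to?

G5 = 1, G8 = 0, G10 = 0, G15 = 0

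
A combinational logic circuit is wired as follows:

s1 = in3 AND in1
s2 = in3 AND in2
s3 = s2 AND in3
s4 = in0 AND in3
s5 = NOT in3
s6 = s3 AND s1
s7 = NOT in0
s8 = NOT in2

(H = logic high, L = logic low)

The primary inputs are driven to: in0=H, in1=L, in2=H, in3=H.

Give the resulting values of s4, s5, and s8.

s4 = in0 AND in3 = H AND H = H
s5 = NOT in3 = NOT H = L
s8 = NOT in2 = NOT H = L

s4 = H; s5 = L; s8 = L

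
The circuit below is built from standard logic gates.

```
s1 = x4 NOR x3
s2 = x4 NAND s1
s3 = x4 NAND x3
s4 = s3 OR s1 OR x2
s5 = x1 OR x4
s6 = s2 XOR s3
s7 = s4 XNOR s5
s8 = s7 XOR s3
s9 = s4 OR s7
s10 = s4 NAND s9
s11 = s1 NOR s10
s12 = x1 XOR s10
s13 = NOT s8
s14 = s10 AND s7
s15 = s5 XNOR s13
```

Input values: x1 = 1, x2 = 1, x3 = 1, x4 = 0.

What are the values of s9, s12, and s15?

s1 = x4 NOR x3 = 0 NOR 1 = 0
s3 = x4 NAND x3 = 0 NAND 1 = 1
s4 = s3 OR s1 OR x2 = 1 OR 0 OR 1 = 1
s5 = x1 OR x4 = 1 OR 0 = 1
s7 = s4 XNOR s5 = 1 XNOR 1 = 1
s8 = s7 XOR s3 = 1 XOR 1 = 0
s9 = s4 OR s7 = 1 OR 1 = 1
s10 = s4 NAND s9 = 1 NAND 1 = 0
s12 = x1 XOR s10 = 1 XOR 0 = 1
s13 = NOT s8 = NOT 0 = 1
s15 = s5 XNOR s13 = 1 XNOR 1 = 1

s9 = 1; s12 = 1; s15 = 1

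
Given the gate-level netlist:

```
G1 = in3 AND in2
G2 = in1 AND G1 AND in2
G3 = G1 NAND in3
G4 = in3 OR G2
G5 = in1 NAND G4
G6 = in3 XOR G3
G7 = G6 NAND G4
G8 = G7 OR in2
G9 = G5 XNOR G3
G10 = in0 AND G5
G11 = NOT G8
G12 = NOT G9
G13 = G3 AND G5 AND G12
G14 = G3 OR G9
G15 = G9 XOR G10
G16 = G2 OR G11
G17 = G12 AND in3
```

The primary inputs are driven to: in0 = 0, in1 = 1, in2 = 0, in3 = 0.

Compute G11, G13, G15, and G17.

G11 = 0, G13 = 0, G15 = 1, G17 = 0

G1 = in3 AND in2 = 0 AND 0 = 0
G2 = in1 AND G1 AND in2 = 1 AND 0 AND 0 = 0
G3 = G1 NAND in3 = 0 NAND 0 = 1
G4 = in3 OR G2 = 0 OR 0 = 0
G5 = in1 NAND G4 = 1 NAND 0 = 1
G6 = in3 XOR G3 = 0 XOR 1 = 1
G7 = G6 NAND G4 = 1 NAND 0 = 1
G8 = G7 OR in2 = 1 OR 0 = 1
G9 = G5 XNOR G3 = 1 XNOR 1 = 1
G10 = in0 AND G5 = 0 AND 1 = 0
G11 = NOT G8 = NOT 1 = 0
G12 = NOT G9 = NOT 1 = 0
G13 = G3 AND G5 AND G12 = 1 AND 1 AND 0 = 0
G15 = G9 XOR G10 = 1 XOR 0 = 1
G17 = G12 AND in3 = 0 AND 0 = 0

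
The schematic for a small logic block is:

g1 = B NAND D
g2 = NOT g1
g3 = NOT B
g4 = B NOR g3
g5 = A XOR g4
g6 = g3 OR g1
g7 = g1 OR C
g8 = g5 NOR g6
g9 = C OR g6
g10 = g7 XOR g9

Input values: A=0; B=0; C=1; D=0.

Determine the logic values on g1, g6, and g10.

g1 = 1; g6 = 1; g10 = 0

g1 = B NAND D = 0 NAND 0 = 1
g3 = NOT B = NOT 0 = 1
g6 = g3 OR g1 = 1 OR 1 = 1
g7 = g1 OR C = 1 OR 1 = 1
g9 = C OR g6 = 1 OR 1 = 1
g10 = g7 XOR g9 = 1 XOR 1 = 0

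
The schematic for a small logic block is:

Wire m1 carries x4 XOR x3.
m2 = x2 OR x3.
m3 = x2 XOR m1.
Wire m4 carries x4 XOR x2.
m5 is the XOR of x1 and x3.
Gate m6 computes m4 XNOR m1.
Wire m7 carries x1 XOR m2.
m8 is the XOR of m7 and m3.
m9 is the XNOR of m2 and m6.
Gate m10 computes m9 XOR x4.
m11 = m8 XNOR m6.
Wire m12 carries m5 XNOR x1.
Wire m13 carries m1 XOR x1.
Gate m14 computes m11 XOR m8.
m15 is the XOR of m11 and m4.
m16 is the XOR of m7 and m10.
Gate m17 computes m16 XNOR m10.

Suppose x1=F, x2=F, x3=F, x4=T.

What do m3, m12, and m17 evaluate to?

m3 = T, m12 = T, m17 = T

m1 = x4 XOR x3 = T XOR F = T
m2 = x2 OR x3 = F OR F = F
m3 = x2 XOR m1 = F XOR T = T
m4 = x4 XOR x2 = T XOR F = T
m5 = x1 XOR x3 = F XOR F = F
m6 = m4 XNOR m1 = T XNOR T = T
m7 = x1 XOR m2 = F XOR F = F
m9 = m2 XNOR m6 = F XNOR T = F
m10 = m9 XOR x4 = F XOR T = T
m12 = m5 XNOR x1 = F XNOR F = T
m16 = m7 XOR m10 = F XOR T = T
m17 = m16 XNOR m10 = T XNOR T = T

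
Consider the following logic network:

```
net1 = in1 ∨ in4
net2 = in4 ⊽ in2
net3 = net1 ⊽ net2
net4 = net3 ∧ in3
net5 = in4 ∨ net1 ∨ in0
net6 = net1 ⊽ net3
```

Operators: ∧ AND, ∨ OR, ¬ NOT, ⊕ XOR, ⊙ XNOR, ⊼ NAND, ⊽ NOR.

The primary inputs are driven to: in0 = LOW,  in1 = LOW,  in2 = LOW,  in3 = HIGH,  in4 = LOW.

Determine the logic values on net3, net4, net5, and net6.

net1 = in1 OR in4 = LOW OR LOW = LOW
net2 = in4 NOR in2 = LOW NOR LOW = HIGH
net3 = net1 NOR net2 = LOW NOR HIGH = LOW
net4 = net3 AND in3 = LOW AND HIGH = LOW
net5 = in4 OR net1 OR in0 = LOW OR LOW OR LOW = LOW
net6 = net1 NOR net3 = LOW NOR LOW = HIGH

net3 = LOW  net4 = LOW  net5 = LOW  net6 = HIGH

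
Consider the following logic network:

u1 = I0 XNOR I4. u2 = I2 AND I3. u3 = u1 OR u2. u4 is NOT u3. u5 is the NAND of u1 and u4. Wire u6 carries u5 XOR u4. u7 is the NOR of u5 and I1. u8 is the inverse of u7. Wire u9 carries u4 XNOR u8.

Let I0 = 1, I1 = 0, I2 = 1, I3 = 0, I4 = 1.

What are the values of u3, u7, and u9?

u3 = 1; u7 = 0; u9 = 0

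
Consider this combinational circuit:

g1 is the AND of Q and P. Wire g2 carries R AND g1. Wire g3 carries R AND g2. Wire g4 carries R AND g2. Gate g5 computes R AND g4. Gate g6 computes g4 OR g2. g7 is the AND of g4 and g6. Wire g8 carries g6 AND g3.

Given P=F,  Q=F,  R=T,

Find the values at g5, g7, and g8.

g5 = F; g7 = F; g8 = F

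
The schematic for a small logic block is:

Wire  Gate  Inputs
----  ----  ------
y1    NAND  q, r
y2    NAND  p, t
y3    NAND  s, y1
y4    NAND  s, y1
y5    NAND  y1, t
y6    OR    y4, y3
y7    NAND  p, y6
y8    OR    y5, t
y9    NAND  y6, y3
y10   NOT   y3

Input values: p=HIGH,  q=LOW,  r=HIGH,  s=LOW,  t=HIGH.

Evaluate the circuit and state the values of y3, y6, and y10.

y1 = q NAND r = LOW NAND HIGH = HIGH
y3 = s NAND y1 = LOW NAND HIGH = HIGH
y4 = s NAND y1 = LOW NAND HIGH = HIGH
y6 = y4 OR y3 = HIGH OR HIGH = HIGH
y10 = NOT y3 = NOT HIGH = LOW

y3 = HIGH  y6 = HIGH  y10 = LOW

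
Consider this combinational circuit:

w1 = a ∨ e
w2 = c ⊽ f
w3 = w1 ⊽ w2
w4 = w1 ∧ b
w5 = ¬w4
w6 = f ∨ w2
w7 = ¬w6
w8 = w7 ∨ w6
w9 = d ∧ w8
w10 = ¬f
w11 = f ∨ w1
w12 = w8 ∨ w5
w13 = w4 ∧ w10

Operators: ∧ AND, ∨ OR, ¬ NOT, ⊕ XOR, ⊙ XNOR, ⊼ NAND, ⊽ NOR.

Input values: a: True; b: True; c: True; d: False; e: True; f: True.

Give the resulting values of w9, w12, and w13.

w9 = False, w12 = True, w13 = False

w1 = a OR e = True OR True = True
w2 = c NOR f = True NOR True = False
w4 = w1 AND b = True AND True = True
w5 = NOT w4 = NOT True = False
w6 = f OR w2 = True OR False = True
w7 = NOT w6 = NOT True = False
w8 = w7 OR w6 = False OR True = True
w9 = d AND w8 = False AND True = False
w10 = NOT f = NOT True = False
w12 = w8 OR w5 = True OR False = True
w13 = w4 AND w10 = True AND False = False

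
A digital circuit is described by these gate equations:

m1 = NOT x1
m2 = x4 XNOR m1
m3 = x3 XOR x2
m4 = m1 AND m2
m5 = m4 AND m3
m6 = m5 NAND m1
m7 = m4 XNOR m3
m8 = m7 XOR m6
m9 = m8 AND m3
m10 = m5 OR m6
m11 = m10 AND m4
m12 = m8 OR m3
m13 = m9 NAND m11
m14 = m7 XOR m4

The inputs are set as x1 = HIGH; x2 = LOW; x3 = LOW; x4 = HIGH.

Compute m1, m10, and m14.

m1 = LOW  m10 = HIGH  m14 = HIGH

m1 = NOT x1 = NOT HIGH = LOW
m2 = x4 XNOR m1 = HIGH XNOR LOW = LOW
m3 = x3 XOR x2 = LOW XOR LOW = LOW
m4 = m1 AND m2 = LOW AND LOW = LOW
m5 = m4 AND m3 = LOW AND LOW = LOW
m6 = m5 NAND m1 = LOW NAND LOW = HIGH
m7 = m4 XNOR m3 = LOW XNOR LOW = HIGH
m10 = m5 OR m6 = LOW OR HIGH = HIGH
m14 = m7 XOR m4 = HIGH XOR LOW = HIGH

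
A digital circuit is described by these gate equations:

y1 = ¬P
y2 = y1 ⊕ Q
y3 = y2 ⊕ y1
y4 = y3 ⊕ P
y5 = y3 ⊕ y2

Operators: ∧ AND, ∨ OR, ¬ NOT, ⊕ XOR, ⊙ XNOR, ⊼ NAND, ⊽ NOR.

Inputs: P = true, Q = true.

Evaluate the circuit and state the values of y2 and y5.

y2 = true, y5 = false

y1 = NOT P = NOT true = false
y2 = y1 XOR Q = false XOR true = true
y3 = y2 XOR y1 = true XOR false = true
y5 = y3 XOR y2 = true XOR true = false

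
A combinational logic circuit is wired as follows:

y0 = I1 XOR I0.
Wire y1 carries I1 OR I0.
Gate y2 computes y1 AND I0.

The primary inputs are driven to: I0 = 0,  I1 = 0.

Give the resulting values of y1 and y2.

y1 = 0, y2 = 0

y1 = I1 OR I0 = 0 OR 0 = 0
y2 = y1 AND I0 = 0 AND 0 = 0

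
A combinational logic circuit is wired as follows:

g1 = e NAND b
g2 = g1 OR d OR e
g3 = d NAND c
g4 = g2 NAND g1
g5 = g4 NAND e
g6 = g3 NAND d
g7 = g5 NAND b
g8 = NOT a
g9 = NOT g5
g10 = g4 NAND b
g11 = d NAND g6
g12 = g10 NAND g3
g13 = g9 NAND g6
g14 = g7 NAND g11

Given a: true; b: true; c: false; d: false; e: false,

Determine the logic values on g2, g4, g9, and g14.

g1 = e NAND b = false NAND true = true
g2 = g1 OR d OR e = true OR false OR false = true
g3 = d NAND c = false NAND false = true
g4 = g2 NAND g1 = true NAND true = false
g5 = g4 NAND e = false NAND false = true
g6 = g3 NAND d = true NAND false = true
g7 = g5 NAND b = true NAND true = false
g9 = NOT g5 = NOT true = false
g11 = d NAND g6 = false NAND true = true
g14 = g7 NAND g11 = false NAND true = true

g2 = true; g4 = false; g9 = false; g14 = true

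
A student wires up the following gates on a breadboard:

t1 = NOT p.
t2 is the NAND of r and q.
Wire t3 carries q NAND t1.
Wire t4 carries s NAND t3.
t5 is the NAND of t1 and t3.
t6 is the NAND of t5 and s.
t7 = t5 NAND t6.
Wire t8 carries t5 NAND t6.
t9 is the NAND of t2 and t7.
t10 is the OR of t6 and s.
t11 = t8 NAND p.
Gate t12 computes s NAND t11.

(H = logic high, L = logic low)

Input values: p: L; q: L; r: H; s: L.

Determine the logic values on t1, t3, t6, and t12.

t1 = NOT p = NOT L = H
t3 = q NAND t1 = L NAND H = H
t5 = t1 NAND t3 = H NAND H = L
t6 = t5 NAND s = L NAND L = H
t8 = t5 NAND t6 = L NAND H = H
t11 = t8 NAND p = H NAND L = H
t12 = s NAND t11 = L NAND H = H

t1 = H, t3 = H, t6 = H, t12 = H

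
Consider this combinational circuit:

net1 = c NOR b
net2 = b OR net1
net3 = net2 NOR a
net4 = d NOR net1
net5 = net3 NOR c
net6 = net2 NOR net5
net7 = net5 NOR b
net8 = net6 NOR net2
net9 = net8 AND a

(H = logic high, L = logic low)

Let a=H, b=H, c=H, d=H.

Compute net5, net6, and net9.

net1 = c NOR b = H NOR H = L
net2 = b OR net1 = H OR L = H
net3 = net2 NOR a = H NOR H = L
net5 = net3 NOR c = L NOR H = L
net6 = net2 NOR net5 = H NOR L = L
net8 = net6 NOR net2 = L NOR H = L
net9 = net8 AND a = L AND H = L

net5 = L; net6 = L; net9 = L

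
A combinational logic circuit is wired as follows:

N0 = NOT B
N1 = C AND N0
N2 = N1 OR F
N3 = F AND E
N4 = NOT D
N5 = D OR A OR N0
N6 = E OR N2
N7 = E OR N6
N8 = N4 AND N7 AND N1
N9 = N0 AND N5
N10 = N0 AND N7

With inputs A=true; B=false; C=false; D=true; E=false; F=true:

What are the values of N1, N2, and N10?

N1 = false, N2 = true, N10 = true

N0 = NOT B = NOT false = true
N1 = C AND N0 = false AND true = false
N2 = N1 OR F = false OR true = true
N6 = E OR N2 = false OR true = true
N7 = E OR N6 = false OR true = true
N10 = N0 AND N7 = true AND true = true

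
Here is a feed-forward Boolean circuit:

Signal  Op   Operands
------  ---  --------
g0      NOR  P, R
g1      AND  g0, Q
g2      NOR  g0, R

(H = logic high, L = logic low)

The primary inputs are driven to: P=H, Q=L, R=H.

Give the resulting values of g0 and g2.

g0 = L, g2 = L

g0 = P NOR R = H NOR H = L
g2 = g0 NOR R = L NOR H = L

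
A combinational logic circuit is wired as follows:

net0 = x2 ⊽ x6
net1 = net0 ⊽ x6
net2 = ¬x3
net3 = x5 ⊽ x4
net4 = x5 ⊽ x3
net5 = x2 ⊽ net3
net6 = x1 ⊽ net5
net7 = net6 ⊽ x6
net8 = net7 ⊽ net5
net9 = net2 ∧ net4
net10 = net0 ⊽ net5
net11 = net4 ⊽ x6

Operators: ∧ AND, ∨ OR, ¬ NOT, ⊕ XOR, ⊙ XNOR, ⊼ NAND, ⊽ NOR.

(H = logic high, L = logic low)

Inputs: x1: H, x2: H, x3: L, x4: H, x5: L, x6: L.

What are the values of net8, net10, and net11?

net0 = x2 NOR x6 = H NOR L = L
net3 = x5 NOR x4 = L NOR H = L
net4 = x5 NOR x3 = L NOR L = H
net5 = x2 NOR net3 = H NOR L = L
net6 = x1 NOR net5 = H NOR L = L
net7 = net6 NOR x6 = L NOR L = H
net8 = net7 NOR net5 = H NOR L = L
net10 = net0 NOR net5 = L NOR L = H
net11 = net4 NOR x6 = H NOR L = L

net8 = L  net10 = H  net11 = L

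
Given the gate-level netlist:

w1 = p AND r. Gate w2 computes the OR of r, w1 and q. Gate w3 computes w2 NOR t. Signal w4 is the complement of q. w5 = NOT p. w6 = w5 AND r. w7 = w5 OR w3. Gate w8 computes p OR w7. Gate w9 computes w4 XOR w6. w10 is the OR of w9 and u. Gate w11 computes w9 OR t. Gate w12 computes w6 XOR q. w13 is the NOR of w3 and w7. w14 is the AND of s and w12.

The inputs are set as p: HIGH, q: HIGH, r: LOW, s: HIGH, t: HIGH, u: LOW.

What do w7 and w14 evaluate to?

w1 = p AND r = HIGH AND LOW = LOW
w2 = r OR w1 OR q = LOW OR LOW OR HIGH = HIGH
w3 = w2 NOR t = HIGH NOR HIGH = LOW
w5 = NOT p = NOT HIGH = LOW
w6 = w5 AND r = LOW AND LOW = LOW
w7 = w5 OR w3 = LOW OR LOW = LOW
w12 = w6 XOR q = LOW XOR HIGH = HIGH
w14 = s AND w12 = HIGH AND HIGH = HIGH

w7 = LOW, w14 = HIGH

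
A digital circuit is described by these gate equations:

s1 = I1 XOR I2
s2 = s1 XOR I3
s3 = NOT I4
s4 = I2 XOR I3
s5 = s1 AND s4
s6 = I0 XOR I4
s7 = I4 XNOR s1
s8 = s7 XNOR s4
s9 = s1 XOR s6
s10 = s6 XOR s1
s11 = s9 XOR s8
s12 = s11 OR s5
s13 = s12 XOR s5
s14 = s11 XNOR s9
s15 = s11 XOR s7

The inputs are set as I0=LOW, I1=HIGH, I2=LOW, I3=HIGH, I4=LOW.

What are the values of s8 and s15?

s8 = LOW, s15 = HIGH

s1 = I1 XOR I2 = HIGH XOR LOW = HIGH
s4 = I2 XOR I3 = LOW XOR HIGH = HIGH
s6 = I0 XOR I4 = LOW XOR LOW = LOW
s7 = I4 XNOR s1 = LOW XNOR HIGH = LOW
s8 = s7 XNOR s4 = LOW XNOR HIGH = LOW
s9 = s1 XOR s6 = HIGH XOR LOW = HIGH
s11 = s9 XOR s8 = HIGH XOR LOW = HIGH
s15 = s11 XOR s7 = HIGH XOR LOW = HIGH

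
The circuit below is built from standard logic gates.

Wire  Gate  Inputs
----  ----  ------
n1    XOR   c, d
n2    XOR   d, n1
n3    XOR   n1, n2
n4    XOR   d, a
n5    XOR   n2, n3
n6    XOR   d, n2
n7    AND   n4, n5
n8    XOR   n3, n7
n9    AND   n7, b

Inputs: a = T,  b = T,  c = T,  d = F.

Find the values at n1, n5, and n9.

n1 = T, n5 = T, n9 = T

n1 = c XOR d = T XOR F = T
n2 = d XOR n1 = F XOR T = T
n3 = n1 XOR n2 = T XOR T = F
n4 = d XOR a = F XOR T = T
n5 = n2 XOR n3 = T XOR F = T
n7 = n4 AND n5 = T AND T = T
n9 = n7 AND b = T AND T = T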